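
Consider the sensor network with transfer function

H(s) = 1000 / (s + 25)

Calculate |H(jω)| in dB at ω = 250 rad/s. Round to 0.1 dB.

Substitute s = j250:
Numerator: 1000 = 1000 + j0
Denominator: (j250) + 25 = 25 + j250
|N| = √(1000² + 0²) ≈ 1000, ∠N ≈ 0.00°
|D| = √(25² + 250²) ≈ 251.25, ∠D ≈ 84.29°
|H| = 1000 / 251.25 ≈ 3.9801
Gain = 20 log₁₀(3.9801) ≈ 12.00 dB

12.0 dB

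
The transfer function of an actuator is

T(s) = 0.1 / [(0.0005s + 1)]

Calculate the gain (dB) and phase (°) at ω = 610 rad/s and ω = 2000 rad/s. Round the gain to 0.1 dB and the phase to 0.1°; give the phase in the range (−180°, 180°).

At ω = 610 rad/s:
pole (1 + j610·0.0005) = 1 + j0.305 → |·| ≈ 1.0455, ∠ ≈ 16.96°
|T| = 0.1 · 1 / (1.0455) ≈ 0.095648
Gain = 20 log₁₀(0.095648) ≈ -20.39 dB
∠T = (0°) − (16.96°) = -16.96°

At ω = 2000 rad/s:
pole (1 + j2000·0.0005) = 1 + j1 → |·| ≈ 1.4142, ∠ ≈ 45.00°
|T| = 0.1 · 1 / (1.4142) ≈ 0.070711
Gain = 20 log₁₀(0.070711) ≈ -23.01 dB
∠T = (0°) − (45.00°) = -45.00°

ω = 610: -20.4 dB, -17.0°; ω = 2000: -23.0 dB, -45.0°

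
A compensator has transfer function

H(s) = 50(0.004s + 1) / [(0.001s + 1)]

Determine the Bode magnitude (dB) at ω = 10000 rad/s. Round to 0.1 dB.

At ω = 10000 rad/s:
zero (1 + j10000·0.004) = 1 + j40 → |·| ≈ 40.012, ∠ ≈ 88.57°
pole (1 + j10000·0.001) = 1 + j10 → |·| ≈ 10.05, ∠ ≈ 84.29°
|H| = 50 · 40.012 / (10.05) ≈ 199.06
Gain = 20 log₁₀(199.06) ≈ 45.98 dB

46.0 dB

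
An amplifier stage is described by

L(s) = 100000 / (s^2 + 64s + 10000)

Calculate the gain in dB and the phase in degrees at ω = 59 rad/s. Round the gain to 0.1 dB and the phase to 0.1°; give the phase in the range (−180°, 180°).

22.5 dB, -30.1°

At s = jω = j59:
quadratic: (j59)² + 64·j59 + 10000 = 6519 + j3776 → |·| ≈ 7533.6, ∠ ≈ 30.08°
|L| = 100000 / 7533.6 ≈ 13.274
Gain = 20 log₁₀(13.274) ≈ 22.46 dB
∠L = 0.00° − 30.08° = -30.08°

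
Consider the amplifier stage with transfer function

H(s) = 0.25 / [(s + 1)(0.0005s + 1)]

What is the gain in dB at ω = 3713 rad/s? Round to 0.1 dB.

At ω = 3713 rad/s:
pole (1 + j3713·1) = 1 + j3713 → |·| ≈ 3713, ∠ ≈ 89.98°
pole (1 + j3713·0.0005) = 1 + j1.8565 → |·| ≈ 2.1087, ∠ ≈ 61.69°
|H| = 0.25 · 1 / (3713 · 2.1087) ≈ 3.193e-05
Gain = 20 log₁₀(3.193e-05) ≈ -89.92 dB

-89.9 dB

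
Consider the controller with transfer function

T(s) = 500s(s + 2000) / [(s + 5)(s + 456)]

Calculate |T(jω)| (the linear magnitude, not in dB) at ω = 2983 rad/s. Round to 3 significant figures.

595

At s = jω = j2983:
zero (s+2000): 2000 + j2983 → |·| = √(2000²+2983²) = √12898289 ≈ 3591.4, ∠ = arctan(2983/2000) ≈ 56.16°
zero at origin: s = j2983 → |·| = 2983, ∠ = 90.00°
pole (s+5): 5 + j2983 → |·| = √(5²+2983²) = √8898314 ≈ 2983, ∠ = arctan(2983/5) ≈ 89.90°
pole (s+456): 456 + j2983 → |·| = √(456²+2983²) = √9106225 ≈ 3017.7, ∠ = arctan(2983/456) ≈ 81.31°
|T| = 500 · 1.0713e+07 / 9.0018e+06 ≈ 595.05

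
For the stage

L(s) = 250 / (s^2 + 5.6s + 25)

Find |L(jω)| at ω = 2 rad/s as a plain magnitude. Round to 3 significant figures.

10.5

At s = jω = j2:
quadratic: (j2)² + 5.6·j2 + 25 = 21 + j11.2 → |·| ≈ 23.8, ∠ ≈ 28.07°
|L| = 250 / 23.8 ≈ 10.504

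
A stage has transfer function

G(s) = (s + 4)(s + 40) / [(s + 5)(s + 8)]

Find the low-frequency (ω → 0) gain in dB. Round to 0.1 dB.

G(0) = 1·4·40 / (5·8) = 4
20 log₁₀(4) ≈ 12.04 dB

12.0 dB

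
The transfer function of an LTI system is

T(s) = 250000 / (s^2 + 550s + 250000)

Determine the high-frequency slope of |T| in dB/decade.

-40 dB/decade

Each pole contributes −20 dB/decade at high frequency; each zero contributes +20 dB/decade.
Net: 0 zero(s) − 2 pole(s) → -40 dB/decade.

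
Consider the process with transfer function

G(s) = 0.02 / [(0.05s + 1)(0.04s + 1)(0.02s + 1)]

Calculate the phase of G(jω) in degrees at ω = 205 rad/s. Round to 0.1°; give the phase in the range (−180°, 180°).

At ω = 205 rad/s:
pole (1 + j205·0.05) = 1 + j10.25 → |·| ≈ 10.299, ∠ ≈ 84.43°
pole (1 + j205·0.04) = 1 + j8.2 → |·| ≈ 8.2608, ∠ ≈ 83.05°
pole (1 + j205·0.02) = 1 + j4.1 → |·| ≈ 4.2202, ∠ ≈ 76.29°
∠G = (0°) − (84.43° + 83.05° + 76.29°) = -243.77° ≡ 116.23° (principal value)

116.2°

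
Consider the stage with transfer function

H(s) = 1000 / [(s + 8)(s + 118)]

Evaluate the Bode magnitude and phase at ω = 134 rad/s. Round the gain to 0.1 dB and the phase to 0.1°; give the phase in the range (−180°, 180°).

-27.6 dB, -135.2°

At s = jω = j134:
pole (s+8): 8 + j134 → |·| = √(8²+134²) = √18020 ≈ 134.24, ∠ = arctan(134/8) ≈ 86.58°
pole (s+118): 118 + j134 → |·| = √(118²+134²) = √31880 ≈ 178.55, ∠ = arctan(134/118) ≈ 48.63°
|H| = 1000 / 23969 ≈ 0.041721
Gain = 20 log₁₀(0.041721) ≈ -27.59 dB
∠H = 0.00° − 135.21° = -135.21°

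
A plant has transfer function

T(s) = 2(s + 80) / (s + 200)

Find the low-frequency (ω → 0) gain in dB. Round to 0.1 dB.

-1.9 dB

T(0) = 2·80 / (200) = 0.8
20 log₁₀(0.8) ≈ -1.94 dB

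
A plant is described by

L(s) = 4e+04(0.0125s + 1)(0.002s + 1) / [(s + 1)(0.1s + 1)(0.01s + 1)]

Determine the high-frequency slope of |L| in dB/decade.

-20 dB/decade

Each pole contributes −20 dB/decade at high frequency; each zero contributes +20 dB/decade.
Net: 2 zero(s) − 3 pole(s) → -20 dB/decade.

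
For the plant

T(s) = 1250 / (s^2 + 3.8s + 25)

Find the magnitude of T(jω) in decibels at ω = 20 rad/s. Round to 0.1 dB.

At s = jω = j20:
quadratic: (j20)² + 3.8·j20 + 25 = -375 + j76 → |·| ≈ 382.62, ∠ ≈ 168.54°
|T| = 1250 / 382.62 ≈ 3.2669
Gain = 20 log₁₀(3.2669) ≈ 10.28 dB

10.3 dB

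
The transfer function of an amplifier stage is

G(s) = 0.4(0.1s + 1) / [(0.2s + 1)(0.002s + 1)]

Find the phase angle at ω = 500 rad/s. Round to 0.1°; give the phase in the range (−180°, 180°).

-45.6°

At ω = 500 rad/s:
zero (1 + j500·0.1) = 1 + j50 → |·| ≈ 50.01, ∠ ≈ 88.85°
pole (1 + j500·0.2) = 1 + j100 → |·| ≈ 100, ∠ ≈ 89.43°
pole (1 + j500·0.002) = 1 + j1 → |·| ≈ 1.4142, ∠ ≈ 45.00°
∠G = (88.85°) − (89.43° + 45.00°) = -45.58°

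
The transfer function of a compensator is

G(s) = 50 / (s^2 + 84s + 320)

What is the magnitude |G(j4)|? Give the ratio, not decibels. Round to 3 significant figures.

0.110

Substitute s = j4:
Numerator: 50 = 50 + j0
Denominator: (j4)^2 + 84(j4) + 320 = 304 + j336
|N| = √(50² + 0²) ≈ 50, ∠N ≈ 0.00°
|D| = √(304² + 336²) ≈ 453.11, ∠D ≈ 47.86°
|G| = 50 / 453.11 ≈ 0.11035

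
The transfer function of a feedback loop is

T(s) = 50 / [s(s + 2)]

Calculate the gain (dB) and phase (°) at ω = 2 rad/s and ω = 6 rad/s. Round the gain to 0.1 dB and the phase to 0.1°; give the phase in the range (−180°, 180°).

ω = 2: 18.9 dB, -135.0°; ω = 6: 2.4 dB, -161.6°

At s = jω = j2:
pole (s+2): 2 + j2 → |·| = √(2²+2²) = √8 ≈ 2.8284, ∠ = arctan(2/2) ≈ 45.00°
pole at origin: |s| = 2, ∠ = 90.00° (in denominator)
|T| = 50 / 5.6568 ≈ 8.8389
Gain = 20 log₁₀(8.8389) ≈ 18.93 dB
∠T = 0.00° − 135.00° = -135.00°

At s = jω = j6:
pole (s+2): 2 + j6 → |·| = √(2²+6²) = √40 ≈ 6.3246, ∠ = arctan(6/2) ≈ 71.57°
pole at origin: |s| = 6, ∠ = 90.00° (in denominator)
|T| = 50 / 37.948 ≈ 1.3176
Gain = 20 log₁₀(1.3176) ≈ 2.40 dB
∠T = 0.00° − 161.57° = -161.57°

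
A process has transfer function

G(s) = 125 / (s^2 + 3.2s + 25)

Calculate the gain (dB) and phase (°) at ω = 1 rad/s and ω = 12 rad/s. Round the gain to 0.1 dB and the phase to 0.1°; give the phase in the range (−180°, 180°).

At s = jω = j1:
quadratic: (j1)² + 3.2·j1 + 25 = 24 + j3.2 → |·| ≈ 24.212, ∠ ≈ 7.59°
|G| = 125 / 24.212 ≈ 5.1627
Gain = 20 log₁₀(5.1627) ≈ 14.26 dB
∠G = 0.00° − 7.59° = -7.59°

At s = jω = j12:
quadratic: (j12)² + 3.2·j12 + 25 = -119 + j38.4 → |·| ≈ 125.04, ∠ ≈ 162.12°
|G| = 125 / 125.04 ≈ 0.99968
Gain = 20 log₁₀(0.99968) ≈ -0.00 dB
∠G = 0.00° − 162.12° = -162.12°

ω = 1: 14.3 dB, -7.6°; ω = 12: -0.0 dB, -162.1°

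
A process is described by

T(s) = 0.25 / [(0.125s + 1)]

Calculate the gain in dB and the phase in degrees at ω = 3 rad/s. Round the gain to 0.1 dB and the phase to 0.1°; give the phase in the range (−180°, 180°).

At ω = 3 rad/s:
pole (1 + j3·0.125) = 1 + j0.375 → |·| ≈ 1.068, ∠ ≈ 20.56°
|T| = 0.25 · 1 / (1.068) ≈ 0.23408
Gain = 20 log₁₀(0.23408) ≈ -12.61 dB
∠T = (0°) − (20.56°) = -20.56°

-12.6 dB, -20.6°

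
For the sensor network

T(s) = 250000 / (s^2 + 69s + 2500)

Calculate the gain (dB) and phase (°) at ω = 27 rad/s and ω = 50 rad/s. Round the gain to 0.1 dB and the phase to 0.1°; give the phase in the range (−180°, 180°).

At s = jω = j27:
quadratic: (j27)² + 69·j27 + 2500 = 1771 + j1863 → |·| ≈ 2570.4, ∠ ≈ 46.45°
|T| = 250000 / 2570.4 ≈ 97.261
Gain = 20 log₁₀(97.261) ≈ 39.76 dB
∠T = 0.00° − 46.45° = -46.45°

At s = jω = j50:
quadratic: (j50)² + 69·j50 + 2500 = 0 + j3450 → |·| ≈ 3450, ∠ ≈ 90.00°
|T| = 250000 / 3450 ≈ 72.464
Gain = 20 log₁₀(72.464) ≈ 37.20 dB
∠T = 0.00° − 90.00° = -90.00°

ω = 27: 39.8 dB, -46.5°; ω = 50: 37.2 dB, -90.0°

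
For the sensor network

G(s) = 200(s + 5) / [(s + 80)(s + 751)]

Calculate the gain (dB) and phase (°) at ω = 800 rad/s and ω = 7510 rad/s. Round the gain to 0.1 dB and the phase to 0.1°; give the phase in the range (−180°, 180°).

At s = jω = j800:
zero (s+5): 5 + j800 → |·| = √(5²+800²) = √640025 ≈ 800.02, ∠ = arctan(800/5) ≈ 89.64°
pole (s+80): 80 + j800 → |·| = √(80²+800²) = √646400 ≈ 803.99, ∠ = arctan(800/80) ≈ 84.29°
pole (s+751): 751 + j800 → |·| = √(751²+800²) = √1204001 ≈ 1097.3, ∠ = arctan(800/751) ≈ 46.81°
|G| = 200 · 800.02 / 8.8222e+05 ≈ 0.18137
Gain = 20 log₁₀(0.18137) ≈ -14.83 dB
∠G = 89.64° − 131.10° = -41.46°

At s = jω = j7510:
zero (s+5): 5 + j7510 → |·| = √(5²+7510²) = √56400125 ≈ 7510, ∠ = arctan(7510/5) ≈ 89.96°
pole (s+80): 80 + j7510 → |·| = √(80²+7510²) = √56406500 ≈ 7510.4, ∠ = arctan(7510/80) ≈ 89.39°
pole (s+751): 751 + j7510 → |·| = √(751²+7510²) = √56964101 ≈ 7547.5, ∠ = arctan(7510/751) ≈ 84.29°
|G| = 200 · 7510 / 5.6685e+07 ≈ 0.026497
Gain = 20 log₁₀(0.026497) ≈ -31.54 dB
∠G = 89.96° − 173.68° = -83.72°

ω = 800: -14.8 dB, -41.5°; ω = 7510: -31.5 dB, -83.7°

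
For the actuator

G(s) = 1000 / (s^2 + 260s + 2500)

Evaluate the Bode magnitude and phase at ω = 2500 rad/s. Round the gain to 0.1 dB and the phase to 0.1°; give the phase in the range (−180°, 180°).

Substitute s = j2500:
Numerator: 1000 = 1000 + j0
Denominator: (j2500)^2 + 260(j2500) + 2500 = -6247500 + j650000
|N| = √(1000² + 0²) ≈ 1000, ∠N ≈ 0.00°
|D| = √(6247500² + 650000²) ≈ 6.2812e+06, ∠D ≈ 174.06°
|G| = 1000 / 6.2812e+06 ≈ 0.00015921
Gain = 20 log₁₀(0.00015921) ≈ -75.96 dB
∠G = 0.00° − 174.06° = -174.06°

-76.0 dB, -174.1°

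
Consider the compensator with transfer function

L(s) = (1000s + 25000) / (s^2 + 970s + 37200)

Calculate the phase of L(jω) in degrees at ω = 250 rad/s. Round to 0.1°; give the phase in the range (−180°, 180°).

-11.7°

Substitute s = j250:
Numerator: 1000(j250) + 25000 = 25000 + j250000
Denominator: (j250)^2 + 970(j250) + 37200 = -25300 + j242500
|N| = √(25000² + 250000²) ≈ 2.5125e+05, ∠N ≈ 84.29°
|D| = √(25300² + 242500²) ≈ 2.4382e+05, ∠D ≈ 95.96°
∠L = 84.29° − 95.96° = -11.67°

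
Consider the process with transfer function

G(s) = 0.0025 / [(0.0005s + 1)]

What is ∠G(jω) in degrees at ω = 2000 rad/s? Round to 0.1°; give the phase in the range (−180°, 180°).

-45.0°

At ω = 2000 rad/s:
pole (1 + j2000·0.0005) = 1 + j1 → |·| ≈ 1.4142, ∠ ≈ 45.00°
∠G = (0°) − (45.00°) = -45.00°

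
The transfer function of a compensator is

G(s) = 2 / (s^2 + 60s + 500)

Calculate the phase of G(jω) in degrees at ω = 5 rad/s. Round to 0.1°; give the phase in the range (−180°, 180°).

Substitute s = j5:
Numerator: 2 = 2 + j0
Denominator: (j5)^2 + 60(j5) + 500 = 475 + j300
|N| = √(2² + 0²) ≈ 2, ∠N ≈ 0.00°
|D| = √(475² + 300²) ≈ 561.81, ∠D ≈ 32.28°
∠G = 0.00° − 32.28° = -32.28°

-32.3°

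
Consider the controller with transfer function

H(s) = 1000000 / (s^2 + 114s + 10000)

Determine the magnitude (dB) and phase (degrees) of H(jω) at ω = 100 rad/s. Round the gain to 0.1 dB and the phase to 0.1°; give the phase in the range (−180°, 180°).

At s = jω = j100:
quadratic: (j100)² + 114·j100 + 10000 = 0 + j11400 → |·| ≈ 11400, ∠ ≈ 90.00°
|H| = 1000000 / 11400 ≈ 87.719
Gain = 20 log₁₀(87.719) ≈ 38.86 dB
∠H = 0.00° − 90.00° = -90.00°

38.9 dB, -90.0°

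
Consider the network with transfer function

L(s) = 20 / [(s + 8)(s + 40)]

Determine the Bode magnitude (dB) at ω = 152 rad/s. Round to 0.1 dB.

At s = jω = j152:
pole (s+8): 8 + j152 → |·| = √(8²+152²) = √23168 ≈ 152.21, ∠ = arctan(152/8) ≈ 86.99°
pole (s+40): 40 + j152 → |·| = √(40²+152²) = √24704 ≈ 157.18, ∠ = arctan(152/40) ≈ 75.26°
|L| = 20 / 23924 ≈ 0.00083598
Gain = 20 log₁₀(0.00083598) ≈ -61.56 dB

-61.6 dB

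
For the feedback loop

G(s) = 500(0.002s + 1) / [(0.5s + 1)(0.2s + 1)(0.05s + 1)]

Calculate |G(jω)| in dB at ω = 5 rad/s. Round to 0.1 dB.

At ω = 5 rad/s:
zero (1 + j5·0.002) = 1 + j0.01 → |·| ≈ 1, ∠ ≈ 0.57°
pole (1 + j5·0.5) = 1 + j2.5 → |·| ≈ 2.6926, ∠ ≈ 68.20°
pole (1 + j5·0.2) = 1 + j1 → |·| ≈ 1.4142, ∠ ≈ 45.00°
pole (1 + j5·0.05) = 1 + j0.25 → |·| ≈ 1.0308, ∠ ≈ 14.04°
|G| = 500 · 1 / (2.6926 · 1.4142 · 1.0308) ≈ 127.38
Gain = 20 log₁₀(127.38) ≈ 42.10 dB

42.1 dB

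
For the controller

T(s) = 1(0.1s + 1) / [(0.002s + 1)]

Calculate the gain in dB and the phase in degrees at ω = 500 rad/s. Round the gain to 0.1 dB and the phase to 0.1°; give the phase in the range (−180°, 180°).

At ω = 500 rad/s:
zero (1 + j500·0.1) = 1 + j50 → |·| ≈ 50.01, ∠ ≈ 88.85°
pole (1 + j500·0.002) = 1 + j1 → |·| ≈ 1.4142, ∠ ≈ 45.00°
|T| = 1 · 50.01 / (1.4142) ≈ 35.363
Gain = 20 log₁₀(35.363) ≈ 30.97 dB
∠T = (88.85°) − (45.00°) = 43.85°

31.0 dB, 43.9°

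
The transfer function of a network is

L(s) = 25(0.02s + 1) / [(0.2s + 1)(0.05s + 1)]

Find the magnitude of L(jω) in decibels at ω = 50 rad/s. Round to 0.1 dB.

At ω = 50 rad/s:
zero (1 + j50·0.02) = 1 + j1 → |·| ≈ 1.4142, ∠ ≈ 45.00°
pole (1 + j50·0.2) = 1 + j10 → |·| ≈ 10.05, ∠ ≈ 84.29°
pole (1 + j50·0.05) = 1 + j2.5 → |·| ≈ 2.6926, ∠ ≈ 68.20°
|L| = 25 · 1.4142 / (10.05 · 2.6926) ≈ 1.3065
Gain = 20 log₁₀(1.3065) ≈ 2.32 dB

2.3 dB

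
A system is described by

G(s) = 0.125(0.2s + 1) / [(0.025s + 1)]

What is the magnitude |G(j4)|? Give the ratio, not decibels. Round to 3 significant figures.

At ω = 4 rad/s:
zero (1 + j4·0.2) = 1 + j0.8 → |·| ≈ 1.2806, ∠ ≈ 38.66°
pole (1 + j4·0.025) = 1 + j0.1 → |·| ≈ 1.005, ∠ ≈ 5.71°
|G| = 0.125 · 1.2806 / (1.005) ≈ 0.15928

0.159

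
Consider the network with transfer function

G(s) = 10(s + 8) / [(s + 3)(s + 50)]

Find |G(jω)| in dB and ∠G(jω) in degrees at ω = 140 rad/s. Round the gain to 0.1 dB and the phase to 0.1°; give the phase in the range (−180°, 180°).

At s = jω = j140:
zero (s+8): 8 + j140 → |·| = √(8²+140²) = √19664 ≈ 140.23, ∠ = arctan(140/8) ≈ 86.73°
pole (s+3): 3 + j140 → |·| = √(3²+140²) = √19609 ≈ 140.03, ∠ = arctan(140/3) ≈ 88.77°
pole (s+50): 50 + j140 → |·| = √(50²+140²) = √22100 ≈ 148.66, ∠ = arctan(140/50) ≈ 70.35°
|G| = 10 · 140.23 / 20817 ≈ 0.067363
Gain = 20 log₁₀(0.067363) ≈ -23.43 dB
∠G = 86.73° − 159.12° = -72.39°

-23.4 dB, -72.4°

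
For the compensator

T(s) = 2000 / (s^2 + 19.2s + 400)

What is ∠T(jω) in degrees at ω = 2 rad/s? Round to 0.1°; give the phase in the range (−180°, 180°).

-5.5°

At s = jω = j2:
quadratic: (j2)² + 19.2·j2 + 400 = 396 + j38.4 → |·| ≈ 397.86, ∠ ≈ 5.54°
∠T = 0.00° − 5.54° = -5.54°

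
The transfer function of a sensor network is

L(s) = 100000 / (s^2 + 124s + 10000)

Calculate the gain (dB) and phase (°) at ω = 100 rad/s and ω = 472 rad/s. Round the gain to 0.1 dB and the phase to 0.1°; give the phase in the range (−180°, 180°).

At s = jω = j100:
quadratic: (j100)² + 124·j100 + 10000 = 0 + j12400 → |·| ≈ 12400, ∠ ≈ 90.00°
|L| = 100000 / 12400 ≈ 8.0645
Gain = 20 log₁₀(8.0645) ≈ 18.13 dB
∠L = 0.00° − 90.00° = -90.00°

At s = jω = j472:
quadratic: (j472)² + 124·j472 + 10000 = -212784 + j58528 → |·| ≈ 2.2069e+05, ∠ ≈ 164.62°
|L| = 100000 / 2.2069e+05 ≈ 0.45312
Gain = 20 log₁₀(0.45312) ≈ -6.88 dB
∠L = 0.00° − 164.62° = -164.62°

ω = 100: 18.1 dB, -90.0°; ω = 472: -6.9 dB, -164.6°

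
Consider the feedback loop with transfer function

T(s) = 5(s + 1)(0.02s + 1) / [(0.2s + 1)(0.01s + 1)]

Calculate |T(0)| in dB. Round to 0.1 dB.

T(0) = 5 · 1 / 1 = 5
20 log₁₀(5) ≈ 13.98 dB

14.0 dB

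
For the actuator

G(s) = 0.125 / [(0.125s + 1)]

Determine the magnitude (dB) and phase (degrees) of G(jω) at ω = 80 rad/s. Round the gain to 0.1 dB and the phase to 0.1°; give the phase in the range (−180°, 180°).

-38.1 dB, -84.3°

At ω = 80 rad/s:
pole (1 + j80·0.125) = 1 + j10 → |·| ≈ 10.05, ∠ ≈ 84.29°
|G| = 0.125 · 1 / (10.05) ≈ 0.012438
Gain = 20 log₁₀(0.012438) ≈ -38.10 dB
∠G = (0°) − (84.29°) = -84.29°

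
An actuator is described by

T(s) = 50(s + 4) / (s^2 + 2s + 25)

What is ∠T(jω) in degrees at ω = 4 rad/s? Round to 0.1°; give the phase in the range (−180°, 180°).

3.4°

At s = jω = j4:
zero (s+4): 4 + j4 → |·| = √(4²+4²) = √32 ≈ 5.6569, ∠ = arctan(4/4) ≈ 45.00°
quadratic: (j4)² + 2·j4 + 25 = 9 + j8 → |·| ≈ 12.042, ∠ ≈ 41.63°
∠T = 45.00° − 41.63° = 3.37°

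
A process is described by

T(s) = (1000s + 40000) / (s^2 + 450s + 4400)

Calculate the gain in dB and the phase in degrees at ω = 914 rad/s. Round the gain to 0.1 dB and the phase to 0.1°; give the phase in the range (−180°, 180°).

Substitute s = j914:
Numerator: 1000(j914) + 40000 = 40000 + j914000
Denominator: (j914)^2 + 450(j914) + 4400 = -830996 + j411300
|N| = √(40000² + 914000²) ≈ 9.1487e+05, ∠N ≈ 87.49°
|D| = √(830996² + 411300²) ≈ 9.2721e+05, ∠D ≈ 153.67°
|T| = 9.1487e+05 / 9.2721e+05 ≈ 0.98669
Gain = 20 log₁₀(0.98669) ≈ -0.12 dB
∠T = 87.49° − 153.67° = -66.18°

-0.1 dB, -66.2°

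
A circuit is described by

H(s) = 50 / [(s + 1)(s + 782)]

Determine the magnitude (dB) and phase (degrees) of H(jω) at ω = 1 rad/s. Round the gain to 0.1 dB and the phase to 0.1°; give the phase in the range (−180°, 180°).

-26.9 dB, -45.1°

At s = jω = j1:
pole (s+1): 1 + j1 → |·| = √(1²+1²) = √2 ≈ 1.4142, ∠ = arctan(1/1) ≈ 45.00°
pole (s+782): 782 + j1 → |·| = √(782²+1²) = √611525 ≈ 782, ∠ = arctan(1/782) ≈ 0.07°
|H| = 50 / 1105.9 ≈ 0.045212
Gain = 20 log₁₀(0.045212) ≈ -26.89 dB
∠H = 0.00° − 45.07° = -45.07°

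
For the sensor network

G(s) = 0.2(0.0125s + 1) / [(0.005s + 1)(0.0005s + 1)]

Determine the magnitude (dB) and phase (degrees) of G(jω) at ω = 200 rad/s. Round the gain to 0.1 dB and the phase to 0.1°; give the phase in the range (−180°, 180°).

-8.4 dB, 17.5°

At ω = 200 rad/s:
zero (1 + j200·0.0125) = 1 + j2.5 → |·| ≈ 2.6926, ∠ ≈ 68.20°
pole (1 + j200·0.005) = 1 + j1 → |·| ≈ 1.4142, ∠ ≈ 45.00°
pole (1 + j200·0.0005) = 1 + j0.1 → |·| ≈ 1.005, ∠ ≈ 5.71°
|G| = 0.2 · 2.6926 / (1.4142 · 1.005) ≈ 0.3789
Gain = 20 log₁₀(0.3789) ≈ -8.43 dB
∠G = (68.20°) − (45.00° + 5.71°) = 17.49°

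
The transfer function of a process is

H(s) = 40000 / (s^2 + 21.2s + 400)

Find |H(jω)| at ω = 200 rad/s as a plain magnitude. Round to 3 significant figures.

1.00

At s = jω = j200:
quadratic: (j200)² + 21.2·j200 + 400 = -39600 + j4240 → |·| ≈ 39826, ∠ ≈ 173.89°
|H| = 40000 / 39826 ≈ 1.0044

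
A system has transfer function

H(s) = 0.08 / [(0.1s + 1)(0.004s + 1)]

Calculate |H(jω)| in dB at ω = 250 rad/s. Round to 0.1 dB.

-52.9 dB

At ω = 250 rad/s:
pole (1 + j250·0.1) = 1 + j25 → |·| ≈ 25.02, ∠ ≈ 87.71°
pole (1 + j250·0.004) = 1 + j1 → |·| ≈ 1.4142, ∠ ≈ 45.00°
|H| = 0.08 · 1 / (25.02 · 1.4142) ≈ 0.002261
Gain = 20 log₁₀(0.002261) ≈ -52.91 dB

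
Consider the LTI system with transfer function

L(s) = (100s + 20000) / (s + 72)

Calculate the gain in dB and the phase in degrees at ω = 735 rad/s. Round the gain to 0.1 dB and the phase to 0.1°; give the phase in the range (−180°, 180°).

40.3 dB, -9.6°

Substitute s = j735:
Numerator: 100(j735) + 20000 = 20000 + j73500
Denominator: (j735) + 72 = 72 + j735
|N| = √(20000² + 73500²) ≈ 76173, ∠N ≈ 74.78°
|D| = √(72² + 735²) ≈ 738.52, ∠D ≈ 84.41°
|L| = 76173 / 738.52 ≈ 103.14
Gain = 20 log₁₀(103.14) ≈ 40.27 dB
∠L = 74.78° − 84.41° = -9.63°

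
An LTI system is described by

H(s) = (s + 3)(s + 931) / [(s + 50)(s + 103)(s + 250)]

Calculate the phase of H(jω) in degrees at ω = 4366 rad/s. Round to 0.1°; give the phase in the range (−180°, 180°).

At s = jω = j4366:
zero (s+3): 3 + j4366 → |·| = √(3²+4366²) = √19061965 ≈ 4366, ∠ = arctan(4366/3) ≈ 89.96°
zero (s+931): 931 + j4366 → |·| = √(931²+4366²) = √19928717 ≈ 4464.2, ∠ = arctan(4366/931) ≈ 77.96°
pole (s+50): 50 + j4366 → |·| = √(50²+4366²) = √19064456 ≈ 4366.3, ∠ = arctan(4366/50) ≈ 89.34°
pole (s+103): 103 + j4366 → |·| = √(103²+4366²) = √19072565 ≈ 4367.2, ∠ = arctan(4366/103) ≈ 88.65°
pole (s+250): 250 + j4366 → |·| = √(250²+4366²) = √19124456 ≈ 4373.2, ∠ = arctan(4366/250) ≈ 86.72°
∠H = 167.92° − 264.71° = -96.79°

-96.8°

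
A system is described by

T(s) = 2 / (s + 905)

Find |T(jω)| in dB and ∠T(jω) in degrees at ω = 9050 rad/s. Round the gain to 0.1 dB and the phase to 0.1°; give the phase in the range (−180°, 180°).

-73.2 dB, -84.3°

At s = jω = j9050:
pole (s+905): 905 + j9050 → |·| = √(905²+9050²) = √82721525 ≈ 9095.1, ∠ = arctan(9050/905) ≈ 84.29°
|T| = 2 / 9095.1 ≈ 0.0002199
Gain = 20 log₁₀(0.0002199) ≈ -73.16 dB
∠T = 0.00° − 84.29° = -84.29°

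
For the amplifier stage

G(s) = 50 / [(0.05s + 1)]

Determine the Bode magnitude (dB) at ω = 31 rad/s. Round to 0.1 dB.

At ω = 31 rad/s:
pole (1 + j31·0.05) = 1 + j1.55 → |·| ≈ 1.8446, ∠ ≈ 57.17°
|G| = 50 · 1 / (1.8446) ≈ 27.106
Gain = 20 log₁₀(27.106) ≈ 28.66 dB

28.7 dB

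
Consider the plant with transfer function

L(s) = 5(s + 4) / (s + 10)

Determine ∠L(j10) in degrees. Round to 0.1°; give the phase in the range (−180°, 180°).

At s = jω = j10:
zero (s+4): 4 + j10 → |·| = √(4²+10²) = √116 ≈ 10.77, ∠ = arctan(10/4) ≈ 68.20°
pole (s+10): 10 + j10 → |·| = √(10²+10²) = √200 ≈ 14.142, ∠ = arctan(10/10) ≈ 45.00°
∠L = 68.20° − 45.00° = 23.20°

23.2°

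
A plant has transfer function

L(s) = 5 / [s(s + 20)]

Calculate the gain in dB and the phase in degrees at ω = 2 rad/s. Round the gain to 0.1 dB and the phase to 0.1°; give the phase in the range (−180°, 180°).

-18.1 dB, -95.7°

At s = jω = j2:
pole (s+20): 20 + j2 → |·| = √(20²+2²) = √404 ≈ 20.1, ∠ = arctan(2/20) ≈ 5.71°
pole at origin: |s| = 2, ∠ = 90.00° (in denominator)
|L| = 5 / 40.2 ≈ 0.12438
Gain = 20 log₁₀(0.12438) ≈ -18.10 dB
∠L = 0.00° − 95.71° = -95.71°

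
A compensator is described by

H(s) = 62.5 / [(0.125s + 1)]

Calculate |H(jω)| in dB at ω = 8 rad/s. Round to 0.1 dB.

At ω = 8 rad/s:
pole (1 + j8·0.125) = 1 + j1 → |·| ≈ 1.4142, ∠ ≈ 45.00°
|H| = 62.5 · 1 / (1.4142) ≈ 44.195
Gain = 20 log₁₀(44.195) ≈ 32.91 dB

32.9 dB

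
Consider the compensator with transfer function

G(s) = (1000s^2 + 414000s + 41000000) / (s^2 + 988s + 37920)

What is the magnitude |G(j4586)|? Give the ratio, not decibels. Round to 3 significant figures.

981

Substitute s = j4586:
Numerator: 1000(j4586)^2 + 414000(j4586) + 41000000 = -20990396000 + j1898604000
Denominator: (j4586)^2 + 988(j4586) + 37920 = -20993476 + j4530968
|N| = √(20990396000² + 1898604000²) ≈ 2.1076e+10, ∠N ≈ 174.83°
|D| = √(20993476² + 4530968²) ≈ 2.1477e+07, ∠D ≈ 167.82°
|G| = 2.1076e+10 / 2.1477e+07 ≈ 981.33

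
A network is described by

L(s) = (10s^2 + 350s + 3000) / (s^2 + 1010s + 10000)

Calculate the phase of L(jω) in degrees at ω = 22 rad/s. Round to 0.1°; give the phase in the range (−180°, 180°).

36.6°

Substitute s = j22:
Numerator: 10(j22)^2 + 350(j22) + 3000 = -1840 + j7700
Denominator: (j22)^2 + 1010(j22) + 10000 = 9516 + j22220
|N| = √(1840² + 7700²) ≈ 7916.8, ∠N ≈ 103.44°
|D| = √(9516² + 22220²) ≈ 24172, ∠D ≈ 66.82°
∠L = 103.44° − 66.82° = 36.62°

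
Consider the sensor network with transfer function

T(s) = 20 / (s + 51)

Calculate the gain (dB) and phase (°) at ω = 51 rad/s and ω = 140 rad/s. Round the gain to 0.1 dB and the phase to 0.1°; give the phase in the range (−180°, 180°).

ω = 51: -11.1 dB, -45.0°; ω = 140: -17.4 dB, -70.0°

Substitute s = j51:
Numerator: 20 = 20 + j0
Denominator: (j51) + 51 = 51 + j51
|N| = √(20² + 0²) ≈ 20, ∠N ≈ 0.00°
|D| = √(51² + 51²) ≈ 72.125, ∠D ≈ 45.00°
|T| = 20 / 72.125 ≈ 0.2773
Gain = 20 log₁₀(0.2773) ≈ -11.14 dB
∠T = 0.00° − 45.00° = -45.00°

Substitute s = j140:
Numerator: 20 = 20 + j0
Denominator: (j140) + 51 = 51 + j140
|N| = √(20² + 0²) ≈ 20, ∠N ≈ 0.00°
|D| = √(51² + 140²) ≈ 149, ∠D ≈ 69.98°
|T| = 20 / 149 ≈ 0.13423
Gain = 20 log₁₀(0.13423) ≈ -17.44 dB
∠T = 0.00° − 69.98° = -69.98°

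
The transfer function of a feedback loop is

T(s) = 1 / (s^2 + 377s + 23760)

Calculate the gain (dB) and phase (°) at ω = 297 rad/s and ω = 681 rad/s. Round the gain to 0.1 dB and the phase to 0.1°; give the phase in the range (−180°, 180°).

Substitute s = j297:
Numerator: 1 = 1 + j0
Denominator: (j297)^2 + 377(j297) + 23760 = -64449 + j111969
|N| = √(1² + 0²) ≈ 1, ∠N ≈ 0.00°
|D| = √(64449² + 111969²) ≈ 1.2919e+05, ∠D ≈ 119.92°
|T| = 1 / 1.2919e+05 ≈ 7.7405e-06
Gain = 20 log₁₀(7.7405e-06) ≈ -102.22 dB
∠T = 0.00° − 119.92° = -119.92°

Substitute s = j681:
Numerator: 1 = 1 + j0
Denominator: (j681)^2 + 377(j681) + 23760 = -440001 + j256737
|N| = √(1² + 0²) ≈ 1, ∠N ≈ 0.00°
|D| = √(440001² + 256737²) ≈ 5.0943e+05, ∠D ≈ 149.74°
|T| = 1 / 5.0943e+05 ≈ 1.963e-06
Gain = 20 log₁₀(1.963e-06) ≈ -114.14 dB
∠T = 0.00° − 149.74° = -149.74°

ω = 297: -102.2 dB, -119.9°; ω = 681: -114.1 dB, -149.7°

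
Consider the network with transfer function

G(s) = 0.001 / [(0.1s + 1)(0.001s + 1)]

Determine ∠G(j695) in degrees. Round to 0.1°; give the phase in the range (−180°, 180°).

-124.0°

At ω = 695 rad/s:
pole (1 + j695·0.1) = 1 + j69.5 → |·| ≈ 69.507, ∠ ≈ 89.18°
pole (1 + j695·0.001) = 1 + j0.695 → |·| ≈ 1.2178, ∠ ≈ 34.80°
∠G = (0°) − (89.18° + 34.80°) = -123.98°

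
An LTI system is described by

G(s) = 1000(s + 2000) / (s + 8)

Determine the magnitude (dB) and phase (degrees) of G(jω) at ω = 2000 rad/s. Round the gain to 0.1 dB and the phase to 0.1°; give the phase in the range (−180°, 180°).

At s = jω = j2000:
zero (s+2000): 2000 + j2000 → |·| = √(2000²+2000²) = √8000000 ≈ 2828.4, ∠ = arctan(2000/2000) ≈ 45.00°
pole (s+8): 8 + j2000 → |·| = √(8²+2000²) = √4000064 ≈ 2000, ∠ = arctan(2000/8) ≈ 89.77°
|G| = 1000 · 2828.4 / 2000 ≈ 1414.2
Gain = 20 log₁₀(1414.2) ≈ 63.01 dB
∠G = 45.00° − 89.77° = -44.77°

63.0 dB, -44.8°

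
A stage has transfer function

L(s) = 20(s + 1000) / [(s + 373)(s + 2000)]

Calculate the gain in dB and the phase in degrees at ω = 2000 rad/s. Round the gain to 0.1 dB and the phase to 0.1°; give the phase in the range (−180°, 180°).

At s = jω = j2000:
zero (s+1000): 1000 + j2000 → |·| = √(1000²+2000²) = √5000000 ≈ 2236.1, ∠ = arctan(2000/1000) ≈ 63.43°
pole (s+373): 373 + j2000 → |·| = √(373²+2000²) = √4139129 ≈ 2034.5, ∠ = arctan(2000/373) ≈ 79.44°
pole (s+2000): 2000 + j2000 → |·| = √(2000²+2000²) = √8000000 ≈ 2828.4, ∠ = arctan(2000/2000) ≈ 45.00°
|L| = 20 · 2236.1 / 5.7544e+06 ≈ 0.0077718
Gain = 20 log₁₀(0.0077718) ≈ -42.19 dB
∠L = 63.43° − 124.44° = -61.01°

-42.2 dB, -61.0°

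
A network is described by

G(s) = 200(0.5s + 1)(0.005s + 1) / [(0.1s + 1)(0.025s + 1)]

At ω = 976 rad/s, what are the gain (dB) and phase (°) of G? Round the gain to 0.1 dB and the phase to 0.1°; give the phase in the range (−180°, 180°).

At ω = 976 rad/s:
zero (1 + j976·0.5) = 1 + j488 → |·| ≈ 488, ∠ ≈ 89.88°
zero (1 + j976·0.005) = 1 + j4.88 → |·| ≈ 4.9814, ∠ ≈ 78.42°
pole (1 + j976·0.1) = 1 + j97.6 → |·| ≈ 97.605, ∠ ≈ 89.41°
pole (1 + j976·0.025) = 1 + j24.4 → |·| ≈ 24.42, ∠ ≈ 87.65°
|G| = 200 · 488 · 4.9814 / (97.605 · 24.42) ≈ 203.98
Gain = 20 log₁₀(203.98) ≈ 46.19 dB
∠G = (89.88° + 78.42°) − (89.41° + 87.65°) = -8.76°

46.2 dB, -8.8°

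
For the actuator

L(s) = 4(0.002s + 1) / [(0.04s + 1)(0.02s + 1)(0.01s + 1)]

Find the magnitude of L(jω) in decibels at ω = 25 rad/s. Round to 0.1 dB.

7.8 dB

At ω = 25 rad/s:
zero (1 + j25·0.002) = 1 + j0.05 → |·| ≈ 1.0012, ∠ ≈ 2.86°
pole (1 + j25·0.04) = 1 + j1 → |·| ≈ 1.4142, ∠ ≈ 45.00°
pole (1 + j25·0.02) = 1 + j0.5 → |·| ≈ 1.118, ∠ ≈ 26.57°
pole (1 + j25·0.01) = 1 + j0.25 → |·| ≈ 1.0308, ∠ ≈ 14.04°
|L| = 4 · 1.0012 / (1.4142 · 1.118 · 1.0308) ≈ 2.4573
Gain = 20 log₁₀(2.4573) ≈ 7.81 dB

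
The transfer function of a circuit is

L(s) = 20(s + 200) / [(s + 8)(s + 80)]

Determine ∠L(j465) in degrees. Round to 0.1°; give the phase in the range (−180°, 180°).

-102.5°

At s = jω = j465:
zero (s+200): 200 + j465 → |·| = √(200²+465²) = √256225 ≈ 506.19, ∠ = arctan(465/200) ≈ 66.73°
pole (s+8): 8 + j465 → |·| = √(8²+465²) = √216289 ≈ 465.07, ∠ = arctan(465/8) ≈ 89.01°
pole (s+80): 80 + j465 → |·| = √(80²+465²) = √222625 ≈ 471.83, ∠ = arctan(465/80) ≈ 80.24°
∠L = 66.73° − 169.25° = -102.52°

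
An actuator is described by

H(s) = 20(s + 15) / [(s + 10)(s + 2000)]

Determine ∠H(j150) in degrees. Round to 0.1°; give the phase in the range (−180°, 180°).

-6.2°

At s = jω = j150:
zero (s+15): 15 + j150 → |·| = √(15²+150²) = √22725 ≈ 150.75, ∠ = arctan(150/15) ≈ 84.29°
pole (s+10): 10 + j150 → |·| = √(10²+150²) = √22600 ≈ 150.33, ∠ = arctan(150/10) ≈ 86.19°
pole (s+2000): 2000 + j150 → |·| = √(2000²+150²) = √4022500 ≈ 2005.6, ∠ = arctan(150/2000) ≈ 4.29°
∠H = 84.29° − 90.48° = -6.19°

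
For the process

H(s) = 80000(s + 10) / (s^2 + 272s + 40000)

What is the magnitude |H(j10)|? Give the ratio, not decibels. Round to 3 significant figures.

At s = jω = j10:
zero (s+10): 10 + j10 → |·| = √(10²+10²) = √200 ≈ 14.142, ∠ = arctan(10/10) ≈ 45.00°
quadratic: (j10)² + 272·j10 + 40000 = 39900 + j2720 → |·| ≈ 39993, ∠ ≈ 3.90°
|H| = 80000 · 14.142 / 39993 ≈ 28.289

28.3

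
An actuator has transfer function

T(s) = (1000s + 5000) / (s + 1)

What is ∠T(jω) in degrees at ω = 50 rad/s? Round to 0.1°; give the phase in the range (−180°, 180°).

Substitute s = j50:
Numerator: 1000(j50) + 5000 = 5000 + j50000
Denominator: (j50) + 1 = 1 + j50
|N| = √(5000² + 50000²) ≈ 50249, ∠N ≈ 84.29°
|D| = √(1² + 50²) ≈ 50.01, ∠D ≈ 88.85°
∠T = 84.29° − 88.85° = -4.56°

-4.6°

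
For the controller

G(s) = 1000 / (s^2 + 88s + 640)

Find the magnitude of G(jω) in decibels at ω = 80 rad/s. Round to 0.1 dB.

-19.2 dB

Substitute s = j80:
Numerator: 1000 = 1000 + j0
Denominator: (j80)^2 + 88(j80) + 640 = -5760 + j7040
|N| = √(1000² + 0²) ≈ 1000, ∠N ≈ 0.00°
|D| = √(5760² + 7040²) ≈ 9096.1, ∠D ≈ 129.29°
|G| = 1000 / 9096.1 ≈ 0.10994
Gain = 20 log₁₀(0.10994) ≈ -19.18 dB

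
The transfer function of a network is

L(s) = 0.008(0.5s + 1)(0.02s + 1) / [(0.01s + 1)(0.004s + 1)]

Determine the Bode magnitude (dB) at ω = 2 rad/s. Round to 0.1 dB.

At ω = 2 rad/s:
zero (1 + j2·0.5) = 1 + j1 → |·| ≈ 1.4142, ∠ ≈ 45.00°
zero (1 + j2·0.02) = 1 + j0.04 → |·| ≈ 1.0008, ∠ ≈ 2.29°
pole (1 + j2·0.01) = 1 + j0.02 → |·| ≈ 1.0002, ∠ ≈ 1.15°
pole (1 + j2·0.004) = 1 + j0.008 → |·| ≈ 1, ∠ ≈ 0.46°
|L| = 0.008 · 1.4142 · 1.0008 / (1.0002 · 1) ≈ 0.01132
Gain = 20 log₁₀(0.01132) ≈ -38.92 dB

-38.9 dB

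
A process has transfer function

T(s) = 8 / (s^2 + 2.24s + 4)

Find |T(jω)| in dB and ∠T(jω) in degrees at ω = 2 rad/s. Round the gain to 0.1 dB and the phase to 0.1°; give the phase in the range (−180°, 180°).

At s = jω = j2:
quadratic: (j2)² + 2.24·j2 + 4 = 0 + j4.48 → |·| ≈ 4.48, ∠ ≈ 90.00°
|T| = 8 / 4.48 ≈ 1.7857
Gain = 20 log₁₀(1.7857) ≈ 5.04 dB
∠T = 0.00° − 90.00° = -90.00°

5.0 dB, -90.0°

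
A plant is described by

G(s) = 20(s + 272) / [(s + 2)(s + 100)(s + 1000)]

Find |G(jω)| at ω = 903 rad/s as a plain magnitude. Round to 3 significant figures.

1.71e-05

At s = jω = j903:
zero (s+272): 272 + j903 → |·| = √(272²+903²) = √889393 ≈ 943.08, ∠ = arctan(903/272) ≈ 73.24°
pole (s+2): 2 + j903 → |·| = √(2²+903²) = √815413 ≈ 903, ∠ = arctan(903/2) ≈ 89.87°
pole (s+100): 100 + j903 → |·| = √(100²+903²) = √825409 ≈ 908.52, ∠ = arctan(903/100) ≈ 83.68°
pole (s+1000): 1000 + j903 → |·| = √(1000²+903²) = √1815409 ≈ 1347.4, ∠ = arctan(903/1000) ≈ 42.08°
|G| = 20 · 943.08 / 1.1054e+09 ≈ 1.7063e-05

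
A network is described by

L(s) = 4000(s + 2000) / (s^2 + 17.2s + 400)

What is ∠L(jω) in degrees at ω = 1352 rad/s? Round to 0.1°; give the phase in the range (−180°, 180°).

-145.2°

At s = jω = j1352:
zero (s+2000): 2000 + j1352 → |·| = √(2000²+1352²) = √5827904 ≈ 2414.1, ∠ = arctan(1352/2000) ≈ 34.06°
quadratic: (j1352)² + 17.2·j1352 + 400 = -1827504 + j23254.4 → |·| ≈ 1.8277e+06, ∠ ≈ 179.27°
∠L = 34.06° − 179.27° = -145.21°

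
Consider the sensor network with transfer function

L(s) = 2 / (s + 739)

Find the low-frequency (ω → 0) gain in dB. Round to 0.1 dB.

-51.4 dB

L(0) = 2 / 739 ≈ 0.0027064
20 log₁₀(0.0027064) ≈ -51.35 dB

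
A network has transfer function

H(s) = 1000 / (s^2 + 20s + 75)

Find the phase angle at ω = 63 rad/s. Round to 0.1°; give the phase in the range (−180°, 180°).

-162.1°

Substitute s = j63:
Numerator: 1000 = 1000 + j0
Denominator: (j63)^2 + 20(j63) + 75 = -3894 + j1260
|N| = √(1000² + 0²) ≈ 1000, ∠N ≈ 0.00°
|D| = √(3894² + 1260²) ≈ 4092.8, ∠D ≈ 162.07°
∠H = 0.00° − 162.07° = -162.07°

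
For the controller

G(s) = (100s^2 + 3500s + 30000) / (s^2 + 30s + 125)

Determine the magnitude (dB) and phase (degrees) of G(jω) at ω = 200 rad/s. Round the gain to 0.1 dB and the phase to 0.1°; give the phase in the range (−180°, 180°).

Substitute s = j200:
Numerator: 100(j200)^2 + 3500(j200) + 30000 = -3970000 + j700000
Denominator: (j200)^2 + 30(j200) + 125 = -39875 + j6000
|N| = √(3970000² + 700000²) ≈ 4.0312e+06, ∠N ≈ 170.00°
|D| = √(39875² + 6000²) ≈ 40324, ∠D ≈ 171.44°
|G| = 4.0312e+06 / 40324 ≈ 99.97
Gain = 20 log₁₀(99.97) ≈ 40.00 dB
∠G = 170.00° − 171.44° = -1.44°

40.0 dB, -1.4°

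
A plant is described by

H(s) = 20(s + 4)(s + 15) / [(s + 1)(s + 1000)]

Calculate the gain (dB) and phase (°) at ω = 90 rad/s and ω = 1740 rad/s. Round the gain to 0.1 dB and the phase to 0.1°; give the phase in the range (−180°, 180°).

At s = jω = j90:
zero (s+4): 4 + j90 → |·| = √(4²+90²) = √8116 ≈ 90.089, ∠ = arctan(90/4) ≈ 87.46°
zero (s+15): 15 + j90 → |·| = √(15²+90²) = √8325 ≈ 91.241, ∠ = arctan(90/15) ≈ 80.54°
pole (s+1): 1 + j90 → |·| = √(1²+90²) = √8101 ≈ 90.006, ∠ = arctan(90/1) ≈ 89.36°
pole (s+1000): 1000 + j90 → |·| = √(1000²+90²) = √1008100 ≈ 1004, ∠ = arctan(90/1000) ≈ 5.14°
|H| = 20 · 8219.8 / 90366 ≈ 1.8192
Gain = 20 log₁₀(1.8192) ≈ 5.20 dB
∠H = 168.00° − 94.50° = 73.50°

At s = jω = j1740:
zero (s+4): 4 + j1740 → |·| = √(4²+1740²) = √3027616 ≈ 1740, ∠ = arctan(1740/4) ≈ 89.87°
zero (s+15): 15 + j1740 → |·| = √(15²+1740²) = √3027825 ≈ 1740.1, ∠ = arctan(1740/15) ≈ 89.51°
pole (s+1): 1 + j1740 → |·| = √(1²+1740²) = √3027601 ≈ 1740, ∠ = arctan(1740/1) ≈ 89.97°
pole (s+1000): 1000 + j1740 → |·| = √(1000²+1740²) = √4027600 ≈ 2006.9, ∠ = arctan(1740/1000) ≈ 60.11°
|H| = 20 · 3.0278e+06 / 3.492e+06 ≈ 17.341
Gain = 20 log₁₀(17.341) ≈ 24.78 dB
∠H = 179.38° − 150.08° = 29.30°

ω = 90: 5.2 dB, 73.5°; ω = 1740: 24.8 dB, 29.3°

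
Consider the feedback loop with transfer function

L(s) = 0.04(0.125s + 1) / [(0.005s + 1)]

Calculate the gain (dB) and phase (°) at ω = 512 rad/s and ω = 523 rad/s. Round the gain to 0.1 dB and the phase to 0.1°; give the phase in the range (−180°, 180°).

ω = 512: -0.6 dB, 20.4°; ω = 523: -0.6 dB, 20.1°

At ω = 512 rad/s:
zero (1 + j512·0.125) = 1 + j64 → |·| ≈ 64.008, ∠ ≈ 89.10°
pole (1 + j512·0.005) = 1 + j2.56 → |·| ≈ 2.7484, ∠ ≈ 68.66°
|L| = 0.04 · 64.008 / (2.7484) ≈ 0.93157
Gain = 20 log₁₀(0.93157) ≈ -0.62 dB
∠L = (89.10°) − (68.66°) = 20.44°

At ω = 523 rad/s:
zero (1 + j523·0.125) = 1 + j65.375 → |·| ≈ 65.383, ∠ ≈ 89.12°
pole (1 + j523·0.005) = 1 + j2.615 → |·| ≈ 2.7997, ∠ ≈ 69.07°
|L| = 0.04 · 65.383 / (2.7997) ≈ 0.93414
Gain = 20 log₁₀(0.93414) ≈ -0.59 dB
∠L = (89.12°) − (69.07°) = 20.05°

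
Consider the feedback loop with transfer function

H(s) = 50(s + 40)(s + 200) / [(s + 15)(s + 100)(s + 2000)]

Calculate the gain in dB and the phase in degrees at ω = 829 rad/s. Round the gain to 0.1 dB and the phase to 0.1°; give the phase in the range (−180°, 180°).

-32.5 dB, -30.9°

At s = jω = j829:
zero (s+40): 40 + j829 → |·| = √(40²+829²) = √688841 ≈ 829.96, ∠ = arctan(829/40) ≈ 87.24°
zero (s+200): 200 + j829 → |·| = √(200²+829²) = √727241 ≈ 852.78, ∠ = arctan(829/200) ≈ 76.44°
pole (s+15): 15 + j829 → |·| = √(15²+829²) = √687466 ≈ 829.14, ∠ = arctan(829/15) ≈ 88.96°
pole (s+100): 100 + j829 → |·| = √(100²+829²) = √697241 ≈ 835.01, ∠ = arctan(829/100) ≈ 83.12°
pole (s+2000): 2000 + j829 → |·| = √(2000²+829²) = √4687241 ≈ 2165, ∠ = arctan(829/2000) ≈ 22.51°
|H| = 50 · 7.0777e+05 / 1.4989e+09 ≈ 0.02361
Gain = 20 log₁₀(0.02361) ≈ -32.54 dB
∠H = 163.68° − 194.59° = -30.91°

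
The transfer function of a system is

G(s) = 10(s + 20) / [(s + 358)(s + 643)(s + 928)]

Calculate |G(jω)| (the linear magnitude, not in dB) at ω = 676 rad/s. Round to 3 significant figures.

8.25e-06

At s = jω = j676:
zero (s+20): 20 + j676 → |·| = √(20²+676²) = √457376 ≈ 676.3, ∠ = arctan(676/20) ≈ 88.31°
pole (s+358): 358 + j676 → |·| = √(358²+676²) = √585140 ≈ 764.94, ∠ = arctan(676/358) ≈ 62.09°
pole (s+643): 643 + j676 → |·| = √(643²+676²) = √870425 ≈ 932.97, ∠ = arctan(676/643) ≈ 46.43°
pole (s+928): 928 + j676 → |·| = √(928²+676²) = √1318160 ≈ 1148.1, ∠ = arctan(676/928) ≈ 36.07°
|G| = 10 · 676.3 / 8.1936e+08 ≈ 8.254e-06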